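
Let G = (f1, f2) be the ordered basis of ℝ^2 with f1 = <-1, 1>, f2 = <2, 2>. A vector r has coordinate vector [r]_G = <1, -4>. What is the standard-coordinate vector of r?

<-9, -7>

By definition r = f1 - 4f2.
Summing componentwise gives <-9, -7>.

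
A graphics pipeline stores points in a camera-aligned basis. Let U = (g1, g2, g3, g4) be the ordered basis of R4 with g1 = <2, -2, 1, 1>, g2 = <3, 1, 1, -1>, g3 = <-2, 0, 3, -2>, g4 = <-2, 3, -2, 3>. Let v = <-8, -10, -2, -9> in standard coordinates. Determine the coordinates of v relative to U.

<-3, -4, -1, -4>

Write v = c_1 g1 + ... + c_4 g4 and solve for the c_i.
Solving this 4x4 system gives c = (-3, -4, -1, -4).
Check: -3g1 - 4g2 - g3 - 4g4 = <-8, -10, -2, -9>.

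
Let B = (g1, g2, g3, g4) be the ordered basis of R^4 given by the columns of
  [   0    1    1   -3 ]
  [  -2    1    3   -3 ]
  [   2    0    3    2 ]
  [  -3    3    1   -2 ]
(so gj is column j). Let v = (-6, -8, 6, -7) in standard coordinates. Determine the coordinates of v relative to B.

(1, 0, 0, 2)

Write v = c_1 g1 + ... + c_4 g4 and solve for the c_i.
Solving this 4x4 system gives c = (1, 0, 0, 2).
Check: g1 + 0·g2 + 0·g3 + 2g4 = (-6, -8, 6, -7).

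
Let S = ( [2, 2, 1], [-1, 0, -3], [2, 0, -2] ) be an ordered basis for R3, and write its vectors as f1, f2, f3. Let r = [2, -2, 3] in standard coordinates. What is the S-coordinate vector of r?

[-1, -2, 1]

[r]_S is the unique c with M c = r, where M has columns f1, ..., f3.
Solving this 3x3 system gives c = (-1, -2, 1).
Check: -f1 - 2f2 + f3 = [2, -2, 3].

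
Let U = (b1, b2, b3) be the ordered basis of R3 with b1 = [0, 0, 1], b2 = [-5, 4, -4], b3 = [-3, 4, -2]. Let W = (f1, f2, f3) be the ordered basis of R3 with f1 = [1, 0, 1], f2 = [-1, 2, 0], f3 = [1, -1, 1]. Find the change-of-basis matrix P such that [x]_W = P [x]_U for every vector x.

Let M have columns bj and N have columns fj. Then for every x, N [x]_W = x = M [x]_U, so P = N^(-1) M.
Since det N = 1, N^(-1) has integer entries; multiplying gives P = [[-1, -2, 0], [1, 1, 1], [2, -2, -2]].

[[-1, -2, 0], [1, 1, 1], [2, -2, -2]]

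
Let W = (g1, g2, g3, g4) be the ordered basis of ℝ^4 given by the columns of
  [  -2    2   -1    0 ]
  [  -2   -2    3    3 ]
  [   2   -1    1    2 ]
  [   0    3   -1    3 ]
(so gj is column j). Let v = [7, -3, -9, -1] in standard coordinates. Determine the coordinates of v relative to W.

[-2, 2, 1, -2]

We seek scalars with c_1 g1 + ... + c_4 g4 = v; equivalently solve M c = v where the columns of M are g1, ..., g4.
Row-reducing the augmented matrix [M | v] gives c = (-2, 2, 1, -2).
Check: -2g1 + 2g2 + g3 - 2g4 = [7, -3, -9, -1].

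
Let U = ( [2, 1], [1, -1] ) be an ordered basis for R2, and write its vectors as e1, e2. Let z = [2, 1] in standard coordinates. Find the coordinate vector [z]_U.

[1, 0]

[z]_U is the unique c with M c = z, where M has columns e1, e2.
System: 2c_1 + c_2 = 2, c_1 - c_2 = 1; solving gives c_1 = 1, c_2 = 0.
Check: e1 + 0·e2 = [2, 1].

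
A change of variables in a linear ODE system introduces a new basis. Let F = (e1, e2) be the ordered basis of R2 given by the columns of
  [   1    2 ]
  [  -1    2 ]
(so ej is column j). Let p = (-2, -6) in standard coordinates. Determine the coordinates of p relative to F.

(2, -2)

[p]_F is the unique c with M c = p, where M has columns e1, e2.
System: c_1 + 2c_2 = -2, -c_1 + 2c_2 = -6; solving gives c_1 = 2, c_2 = -2.
Check: 2e1 - 2e2 = (-2, -6).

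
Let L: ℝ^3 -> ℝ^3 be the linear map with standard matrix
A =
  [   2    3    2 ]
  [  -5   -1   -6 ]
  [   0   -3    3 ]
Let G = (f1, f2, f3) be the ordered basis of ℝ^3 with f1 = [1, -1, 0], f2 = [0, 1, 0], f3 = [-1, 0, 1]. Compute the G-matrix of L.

[[2, 0, 3], [-2, -1, 2], [3, -3, 3]]

With P the matrix whose columns are f1, ..., f3, [L]_G = P^(-1) A P.
Column by column: L(f1) = A f1 = [-1, -4, 3]; its G-coordinates [2, -2, 3] give column 1.
Continuing for each basis vector yields [L]_G = [[2, 0, 3], [-2, -1, 2], [3, -3, 3]].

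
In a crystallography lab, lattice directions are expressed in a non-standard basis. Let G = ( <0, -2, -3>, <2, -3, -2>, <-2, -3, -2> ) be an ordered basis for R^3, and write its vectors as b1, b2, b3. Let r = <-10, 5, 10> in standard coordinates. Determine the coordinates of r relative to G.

<-4, -2, 3>

[r]_G is the unique c with M c = r, where M has columns b1, ..., b3.
Row-reducing the augmented matrix [M | r] gives c = (-4, -2, 3).
Check: -4b1 - 2b2 + 3b3 = <-10, 5, 10>.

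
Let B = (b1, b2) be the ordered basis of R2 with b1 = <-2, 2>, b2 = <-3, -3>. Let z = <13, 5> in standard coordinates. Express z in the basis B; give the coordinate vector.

We seek scalars with c_1 b1 + c_2 b2 = z; equivalently solve M c = z where the columns of M are b1, b2.
System: -2c_1 - 3c_2 = 13, 2c_1 - 3c_2 = 5; solving gives c_1 = -2, c_2 = -3.
Check: -2b1 - 3b2 = <13, 5>.

<-2, -3>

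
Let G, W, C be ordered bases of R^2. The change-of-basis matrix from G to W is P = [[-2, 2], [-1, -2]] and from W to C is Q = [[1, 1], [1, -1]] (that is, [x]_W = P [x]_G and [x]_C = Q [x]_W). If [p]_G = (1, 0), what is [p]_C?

(-3, -1)

First [p]_W = P [p]_G = (-2, -1).
Then [p]_C = Q [p]_W = (-3, -1).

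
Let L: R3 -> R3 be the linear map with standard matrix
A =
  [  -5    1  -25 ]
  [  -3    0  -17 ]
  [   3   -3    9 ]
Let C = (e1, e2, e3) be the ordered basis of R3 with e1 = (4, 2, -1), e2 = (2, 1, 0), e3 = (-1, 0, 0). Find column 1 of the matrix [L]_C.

Column 1 of [L]_C is the C-coordinate vector of L(e1).
In standard coordinates L(e1) = A e1 = (7, 5, -3).
Converting to C: (7, 5, -3) = 3e1 - e2 + 3e3, so the coordinate vector is (3, -1, 3).

(3, -1, 3)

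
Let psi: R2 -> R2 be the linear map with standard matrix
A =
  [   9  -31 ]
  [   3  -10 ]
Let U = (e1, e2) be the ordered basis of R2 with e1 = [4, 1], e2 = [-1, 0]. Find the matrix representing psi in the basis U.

Let P have columns e1, e2. Then [psi]_U = P^(-1) A P.
Here det P = 1, so P^(-1) is integer; computing A P first and then P^(-1)(A P) gives [[2, -3], [3, -3]].

[[2, -3], [3, -3]]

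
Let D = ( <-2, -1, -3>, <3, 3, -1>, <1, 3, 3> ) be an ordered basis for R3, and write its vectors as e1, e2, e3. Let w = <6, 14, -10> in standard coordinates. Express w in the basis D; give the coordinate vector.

Write w = c_1 e1 + ... + c_3 e3 and solve for the c_i.
Row-reducing the augmented matrix [M | w] gives c = (4, 4, 2).
Check: 4e1 + 4e2 + 2e3 = <6, 14, -10>.

<4, 4, 2>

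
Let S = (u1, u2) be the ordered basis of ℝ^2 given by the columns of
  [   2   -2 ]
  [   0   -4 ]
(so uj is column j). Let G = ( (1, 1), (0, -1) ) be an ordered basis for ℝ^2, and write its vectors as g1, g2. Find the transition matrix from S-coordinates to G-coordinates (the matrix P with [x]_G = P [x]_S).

Column j of P is [uj]_G, since P maps S-coordinates to G-coordinates.
Expressing u1 in G: u1 = 2g1 + 2g2, so column 1 of P is (2, 2).
Doing the same for each uj gives P = [[2, -2], [2, 2]].

[[2, -2], [2, 2]]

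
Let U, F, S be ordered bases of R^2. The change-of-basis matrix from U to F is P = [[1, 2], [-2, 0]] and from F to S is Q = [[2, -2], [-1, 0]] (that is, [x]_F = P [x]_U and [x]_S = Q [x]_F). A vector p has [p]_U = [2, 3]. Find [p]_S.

[24, -8]

First [p]_F = P [p]_U = [8, -4].
Then [p]_S = Q [p]_F = [24, -8].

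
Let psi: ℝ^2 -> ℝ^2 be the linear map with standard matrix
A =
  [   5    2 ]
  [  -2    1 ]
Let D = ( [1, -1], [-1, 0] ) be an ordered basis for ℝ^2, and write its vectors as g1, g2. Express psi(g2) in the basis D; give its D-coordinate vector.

[-2, 3]

Column 2 of [psi]_D is the D-coordinate vector of psi(g2).
In standard coordinates psi(g2) = A g2 = [-5, 2].
Converting to D: [-5, 2] = -2g1 + 3g2, so the coordinate vector is [-2, 3].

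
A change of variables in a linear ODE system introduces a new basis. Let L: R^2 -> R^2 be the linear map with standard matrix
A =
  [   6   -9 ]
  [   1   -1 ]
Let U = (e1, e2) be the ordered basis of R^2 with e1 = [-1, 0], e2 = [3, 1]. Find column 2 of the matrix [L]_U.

[-3, 2]

Column 2 of [L]_U is the U-coordinate vector of L(e2).
In standard coordinates L(e2) = A e2 = [9, 2].
Converting to U: [9, 2] = -3e1 + 2e2, so the coordinate vector is [-3, 2].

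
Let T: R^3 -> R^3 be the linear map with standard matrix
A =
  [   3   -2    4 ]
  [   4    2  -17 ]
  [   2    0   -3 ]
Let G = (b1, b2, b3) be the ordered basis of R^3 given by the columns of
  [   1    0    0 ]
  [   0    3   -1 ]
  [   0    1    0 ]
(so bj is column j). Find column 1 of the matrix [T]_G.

(3, 2, 2)

Column 1 of [T]_G is the G-coordinate vector of T(b1).
In standard coordinates T(b1) = A b1 = (3, 4, 2).
Converting to G: (3, 4, 2) = 3b1 + 2b2 + 2b3, so the coordinate vector is (3, 2, 2).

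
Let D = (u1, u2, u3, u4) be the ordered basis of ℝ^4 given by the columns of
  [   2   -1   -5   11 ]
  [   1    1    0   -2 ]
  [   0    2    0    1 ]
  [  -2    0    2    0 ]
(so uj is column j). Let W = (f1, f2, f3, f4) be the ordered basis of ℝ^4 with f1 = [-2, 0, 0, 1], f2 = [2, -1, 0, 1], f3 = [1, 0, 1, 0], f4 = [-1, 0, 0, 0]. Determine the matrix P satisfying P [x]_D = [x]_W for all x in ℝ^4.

[[-1, 1, 2, -2], [-1, -1, 0, 2], [0, 2, 0, 1], [-2, -1, 1, -2]]

Take x = uj: its D-coordinates are the j-th standard unit vector, so P e_j — column j of P — equals [uj]_W.
u1 = -f1 - f2 + 0·f3 - 2f4, giving column 1 = [-1, -1, 0, -2]; repeating for each j gives P = [[-1, 1, 2, -2], [-1, -1, 0, 2], [0, 2, 0, 1], [-2, -1, 1, -2]].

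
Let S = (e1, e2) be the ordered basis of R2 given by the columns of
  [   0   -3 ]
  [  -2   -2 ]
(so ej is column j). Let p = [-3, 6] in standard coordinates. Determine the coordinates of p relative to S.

[-4, 1]

We seek scalars with c_1 e1 + c_2 e2 = p; equivalently solve M c = p where the columns of M are e1, e2.
System: 0c_1 - 3c_2 = -3, -2c_1 - 2c_2 = 6; solving gives c_1 = -4, c_2 = 1.
Check: -4e1 + e2 = [-3, 6].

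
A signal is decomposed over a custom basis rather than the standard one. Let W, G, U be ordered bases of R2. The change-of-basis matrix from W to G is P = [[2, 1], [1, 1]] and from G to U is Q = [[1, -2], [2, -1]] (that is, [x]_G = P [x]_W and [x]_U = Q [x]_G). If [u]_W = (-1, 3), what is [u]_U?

Composing the changes, [u]_U = Q P [u]_W.
Q P = [[0, -1], [3, 1]]; applying this to (-1, 3) gives (-3, 0).

(-3, 0)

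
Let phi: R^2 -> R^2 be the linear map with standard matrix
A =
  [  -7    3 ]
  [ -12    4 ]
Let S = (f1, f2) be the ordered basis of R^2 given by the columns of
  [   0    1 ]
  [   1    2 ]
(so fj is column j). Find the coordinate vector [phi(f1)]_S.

(-2, 3)

Compute phi(f1) = A f1 = (3, 4) in standard coordinates.
Then write this in S-coordinates: solve for y in y_1 f1 + y_2 f2 = (3, 4).
This gives y = (-2, 3), which is column 1 of [phi]_S.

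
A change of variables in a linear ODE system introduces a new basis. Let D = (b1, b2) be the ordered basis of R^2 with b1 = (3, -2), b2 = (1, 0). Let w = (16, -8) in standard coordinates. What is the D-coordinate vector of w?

Write w = c_1 b1 + c_2 b2 and solve for the c_i.
System: 3c_1 + c_2 = 16, -2c_1 + 0c_2 = -8; solving gives c_1 = 4, c_2 = 4.
Check: 4b1 + 4b2 = (16, -8).

(4, 4)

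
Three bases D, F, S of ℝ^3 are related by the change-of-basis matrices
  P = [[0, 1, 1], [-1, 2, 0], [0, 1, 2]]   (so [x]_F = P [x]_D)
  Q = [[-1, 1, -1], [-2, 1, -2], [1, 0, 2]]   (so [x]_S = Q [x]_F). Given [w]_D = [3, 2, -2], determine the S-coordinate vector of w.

Composing the changes, [w]_S = Q P [w]_D.
Q P = [[-1, 0, -3], [-1, -2, -6], [0, 3, 5]]; applying this to [3, 2, -2] gives [3, 5, -4].

[3, 5, -4]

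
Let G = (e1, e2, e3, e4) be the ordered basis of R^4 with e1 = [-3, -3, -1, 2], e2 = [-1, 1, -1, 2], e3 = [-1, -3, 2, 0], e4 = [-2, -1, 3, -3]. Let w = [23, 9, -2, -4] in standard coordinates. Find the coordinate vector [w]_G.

[-4, -4, 1, -4]

We seek scalars with c_1 e1 + ... + c_4 e4 = w; equivalently solve M c = w where the columns of M are e1, ..., e4.
Solving this 4x4 system gives c = (-4, -4, 1, -4).
Check: -4e1 - 4e2 + e3 - 4e4 = [23, 9, -2, -4].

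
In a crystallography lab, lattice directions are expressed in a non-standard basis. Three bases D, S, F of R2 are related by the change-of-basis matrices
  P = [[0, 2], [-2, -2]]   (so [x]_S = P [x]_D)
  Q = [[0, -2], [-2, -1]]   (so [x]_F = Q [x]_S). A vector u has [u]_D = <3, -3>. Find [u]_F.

<0, 12>

First [u]_S = P [u]_D = <-6, 0>.
Then [u]_F = Q [u]_S = <0, 12>.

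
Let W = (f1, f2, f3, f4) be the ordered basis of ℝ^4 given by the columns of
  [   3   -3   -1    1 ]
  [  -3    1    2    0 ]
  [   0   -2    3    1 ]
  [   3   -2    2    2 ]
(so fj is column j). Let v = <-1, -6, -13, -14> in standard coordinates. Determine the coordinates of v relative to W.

We seek scalars with c_1 f1 + ... + c_4 f4 = v; equivalently solve M c = v where the columns of M are f1, ..., f4.
Solving this 4x4 system gives c = (0, 0, -3, -4).
Check: 0·f1 + 0·f2 - 3f3 - 4f4 = <-1, -6, -13, -14>.

<0, 0, -3, -4>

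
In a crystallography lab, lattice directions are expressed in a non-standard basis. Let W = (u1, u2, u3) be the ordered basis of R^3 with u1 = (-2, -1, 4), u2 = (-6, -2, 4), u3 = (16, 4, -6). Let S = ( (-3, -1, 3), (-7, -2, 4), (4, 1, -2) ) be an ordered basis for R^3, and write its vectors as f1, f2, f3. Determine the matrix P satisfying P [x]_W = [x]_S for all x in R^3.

Column j of P is [uj]_S, since P maps W-coordinates to S-coordinates.
Expressing u1 in S: u1 = 2f1 + 0·f2 + f3, so column 1 of P is (2, 0, 1).
Doing the same for each uj gives P = [[2, 0, 2], [0, 2, -2], [1, 2, 2]].

[[2, 0, 2], [0, 2, -2], [1, 2, 2]]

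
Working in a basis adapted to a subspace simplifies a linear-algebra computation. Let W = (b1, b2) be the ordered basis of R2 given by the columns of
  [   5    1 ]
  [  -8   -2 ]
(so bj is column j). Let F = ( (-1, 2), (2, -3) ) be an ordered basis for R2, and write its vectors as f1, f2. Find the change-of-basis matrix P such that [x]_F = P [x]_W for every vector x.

Column j of P is [bj]_F, since P maps W-coordinates to F-coordinates.
Expressing b1 in F: b1 = -f1 + 2f2, so column 1 of P is (-1, 2).
Doing the same for each bj gives P = [[-1, -1], [2, 0]].

[[-1, -1], [2, 0]]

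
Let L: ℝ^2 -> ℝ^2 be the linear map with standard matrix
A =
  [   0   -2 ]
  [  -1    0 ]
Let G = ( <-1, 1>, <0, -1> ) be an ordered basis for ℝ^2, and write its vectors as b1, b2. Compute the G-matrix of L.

Let P have columns b1, b2. Then [L]_G = P^(-1) A P.
Here det P = 1, so P^(-1) is integer; computing A P first and then P^(-1)(A P) gives [[2, -2], [1, -2]].

[[2, -2], [1, -2]]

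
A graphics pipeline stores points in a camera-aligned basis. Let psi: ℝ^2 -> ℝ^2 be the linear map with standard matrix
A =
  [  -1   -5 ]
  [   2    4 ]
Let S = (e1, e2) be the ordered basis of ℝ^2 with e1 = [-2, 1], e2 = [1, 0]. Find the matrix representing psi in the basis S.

[[0, 2], [-3, 3]]

The j-th column of [psi]_S is [psi(ej)]_S.
psi(e1) = A e1 = [-3, 0] = 0·e1 - 3e2, so column 1 is [0, -3].
Repeating for e2 and assembling the columns gives [[0, 2], [-3, 3]].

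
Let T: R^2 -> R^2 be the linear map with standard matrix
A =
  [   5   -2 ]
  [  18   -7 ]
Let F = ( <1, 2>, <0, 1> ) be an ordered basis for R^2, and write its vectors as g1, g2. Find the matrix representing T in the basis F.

[[1, -2], [2, -3]]

Let P have columns g1, g2. Then [T]_F = P^(-1) A P.
Here det P = 1, so P^(-1) is integer; computing A P first and then P^(-1)(A P) gives [[1, -2], [2, -3]].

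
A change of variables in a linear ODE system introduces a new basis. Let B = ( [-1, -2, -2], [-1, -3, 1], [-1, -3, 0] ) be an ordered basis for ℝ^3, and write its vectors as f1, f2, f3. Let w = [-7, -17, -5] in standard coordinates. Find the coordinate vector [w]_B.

[w]_B is the unique c with M c = w, where M has columns f1, ..., f3.
Gaussian elimination on [M | w] yields c = (4, 3, 0).
Check: 4f1 + 3f2 + 0·f3 = [-7, -17, -5].

[4, 3, 0]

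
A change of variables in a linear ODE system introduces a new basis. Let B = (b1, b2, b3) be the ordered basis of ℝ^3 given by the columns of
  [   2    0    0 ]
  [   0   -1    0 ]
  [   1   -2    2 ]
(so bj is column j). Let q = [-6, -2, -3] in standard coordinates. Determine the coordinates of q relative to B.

Write q = c_1 b1 + ... + c_3 b3 and solve for the c_i.
Row-reducing the augmented matrix [M | q] gives c = (-3, 2, 2).
Check: -3b1 + 2b2 + 2b3 = [-6, -2, -3].

[-3, 2, 2]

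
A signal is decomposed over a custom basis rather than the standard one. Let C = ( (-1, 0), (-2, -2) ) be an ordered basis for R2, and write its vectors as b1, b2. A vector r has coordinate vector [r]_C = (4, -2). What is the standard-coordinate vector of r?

(0, 4)

r = M [r]_C, where M has columns b1, b2.
Carrying out the matrix-vector product, r = (0, 4).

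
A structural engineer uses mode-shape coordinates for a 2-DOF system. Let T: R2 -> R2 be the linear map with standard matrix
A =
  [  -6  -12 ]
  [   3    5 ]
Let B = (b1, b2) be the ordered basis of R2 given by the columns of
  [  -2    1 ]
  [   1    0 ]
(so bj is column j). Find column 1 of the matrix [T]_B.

Column 1 of [T]_B is the B-coordinate vector of T(b1).
In standard coordinates T(b1) = A b1 = [0, -1].
Converting to B: [0, -1] = -b1 - 2b2, so the coordinate vector is [-1, -2].

[-1, -2]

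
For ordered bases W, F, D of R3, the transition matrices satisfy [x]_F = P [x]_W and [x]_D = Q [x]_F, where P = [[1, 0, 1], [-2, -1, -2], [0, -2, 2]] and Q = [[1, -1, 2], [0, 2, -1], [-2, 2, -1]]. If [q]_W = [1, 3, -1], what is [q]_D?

[-13, 2, 2]

Apply P to get F-coordinates [0, -3, -8], then Q to get D-coordinates.
The result is [q]_D = [-13, 2, 2].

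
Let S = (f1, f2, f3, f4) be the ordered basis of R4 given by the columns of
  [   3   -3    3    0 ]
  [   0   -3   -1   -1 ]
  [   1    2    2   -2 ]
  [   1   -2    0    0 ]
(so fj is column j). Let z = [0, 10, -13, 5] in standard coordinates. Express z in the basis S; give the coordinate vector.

[-1, -3, -2, 1]

[z]_S is the unique c with M c = z, where M has columns f1, ..., f4.
Solving this 4x4 system gives c = (-1, -3, -2, 1).
Check: -f1 - 3f2 - 2f3 + f4 = [0, 10, -13, 5].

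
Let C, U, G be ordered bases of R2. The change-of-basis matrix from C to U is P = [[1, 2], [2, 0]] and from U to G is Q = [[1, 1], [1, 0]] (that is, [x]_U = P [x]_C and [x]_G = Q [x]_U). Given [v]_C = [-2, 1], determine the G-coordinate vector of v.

[-4, 0]

First [v]_U = P [v]_C = [0, -4].
Then [v]_G = Q [v]_U = [-4, 0].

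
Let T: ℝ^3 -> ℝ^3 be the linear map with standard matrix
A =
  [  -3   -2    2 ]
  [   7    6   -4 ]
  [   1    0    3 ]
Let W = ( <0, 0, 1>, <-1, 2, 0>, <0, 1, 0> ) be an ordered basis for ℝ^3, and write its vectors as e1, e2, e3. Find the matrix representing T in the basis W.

[[3, -1, 0], [-2, 1, 2], [0, 3, 2]]

The j-th column of [T]_W is [T(ej)]_W.
T(e1) = A e1 = <2, -4, 3> = 3e1 - 2e2 + 0·e3, so column 1 is <3, -2, 0>.
Repeating for e2, e3 and assembling the columns gives [[3, -1, 0], [-2, 1, 2], [0, 3, 2]].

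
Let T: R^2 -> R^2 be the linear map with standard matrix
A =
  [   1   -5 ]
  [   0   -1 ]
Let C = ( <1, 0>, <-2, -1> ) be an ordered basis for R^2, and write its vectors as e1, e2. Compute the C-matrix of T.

With P the matrix whose columns are e1, e2, [T]_C = P^(-1) A P.
Column by column: T(e1) = A e1 = <1, 0>; its C-coordinates <1, 0> give column 1.
Continuing for each basis vector yields [T]_C = [[1, 1], [0, -1]].

[[1, 1], [0, -1]]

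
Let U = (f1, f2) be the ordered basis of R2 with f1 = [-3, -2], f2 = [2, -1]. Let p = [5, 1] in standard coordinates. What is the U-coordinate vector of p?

[-1, 1]

Write p = c_1 f1 + c_2 f2 and solve for the c_i.
System: -3c_1 + 2c_2 = 5, -2c_1 - c_2 = 1; solving gives c_1 = -1, c_2 = 1.
Check: -f1 + f2 = [5, 1].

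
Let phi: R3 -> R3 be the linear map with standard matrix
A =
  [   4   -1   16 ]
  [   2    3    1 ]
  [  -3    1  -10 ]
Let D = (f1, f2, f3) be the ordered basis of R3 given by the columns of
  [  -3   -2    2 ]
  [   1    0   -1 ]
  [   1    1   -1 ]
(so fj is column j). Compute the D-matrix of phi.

[[-3, 0, 1], [2, -1, 3], [-1, 3, 1]]

Let P have columns f1, ..., f3. Then [phi]_D = P^(-1) A P.
Here det P = -1, so P^(-1) is integer; computing A P first and then P^(-1)(A P) gives [[-3, 0, 1], [2, -1, 3], [-1, 3, 1]].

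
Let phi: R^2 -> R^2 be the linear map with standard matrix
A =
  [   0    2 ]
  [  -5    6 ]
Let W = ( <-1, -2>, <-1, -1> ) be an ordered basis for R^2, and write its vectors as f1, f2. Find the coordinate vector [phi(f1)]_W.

<3, 1>

Column 1 of [phi]_W is the W-coordinate vector of phi(f1).
In standard coordinates phi(f1) = A f1 = <-4, -7>.
Converting to W: <-4, -7> = 3f1 + f2, so the coordinate vector is <3, 1>.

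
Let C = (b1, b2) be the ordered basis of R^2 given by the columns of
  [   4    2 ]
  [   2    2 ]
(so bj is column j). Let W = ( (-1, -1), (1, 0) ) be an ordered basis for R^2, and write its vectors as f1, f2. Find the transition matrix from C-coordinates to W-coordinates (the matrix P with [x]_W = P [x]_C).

[[-2, -2], [2, 0]]

Take x = bj: its C-coordinates are the j-th standard unit vector, so P e_j — column j of P — equals [bj]_W.
b1 = -2f1 + 2f2, giving column 1 = (-2, 2); repeating for each j gives P = [[-2, -2], [2, 0]].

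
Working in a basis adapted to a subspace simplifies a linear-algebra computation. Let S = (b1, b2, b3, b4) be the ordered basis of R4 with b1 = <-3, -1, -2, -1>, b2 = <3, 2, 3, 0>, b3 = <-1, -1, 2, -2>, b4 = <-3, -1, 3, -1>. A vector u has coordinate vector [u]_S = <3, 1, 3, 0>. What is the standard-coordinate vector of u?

<-9, -4, 3, -9>

u = M [u]_S, where M has columns b1, ..., b4.
Carrying out the matrix-vector product, u = <-9, -4, 3, -9>.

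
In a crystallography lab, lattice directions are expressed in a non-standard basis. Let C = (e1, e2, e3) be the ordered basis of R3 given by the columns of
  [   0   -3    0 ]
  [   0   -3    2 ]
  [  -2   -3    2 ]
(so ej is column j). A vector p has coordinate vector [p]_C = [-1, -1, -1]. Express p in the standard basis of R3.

By definition p = -e1 - e2 - e3.
Summing componentwise gives [3, 1, 3].

[3, 1, 3]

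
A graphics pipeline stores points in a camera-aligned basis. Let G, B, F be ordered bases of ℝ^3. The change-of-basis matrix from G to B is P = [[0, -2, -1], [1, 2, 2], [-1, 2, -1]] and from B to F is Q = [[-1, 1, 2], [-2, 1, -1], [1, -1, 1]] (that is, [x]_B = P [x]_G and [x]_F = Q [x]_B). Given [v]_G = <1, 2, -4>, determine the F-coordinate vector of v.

Composing the changes, [v]_F = Q P [v]_G.
Q P = [[-1, 8, 1], [2, 4, 5], [-2, -2, -4]]; applying this to <1, 2, -4> gives <11, -10, 10>.

<11, -10, 10>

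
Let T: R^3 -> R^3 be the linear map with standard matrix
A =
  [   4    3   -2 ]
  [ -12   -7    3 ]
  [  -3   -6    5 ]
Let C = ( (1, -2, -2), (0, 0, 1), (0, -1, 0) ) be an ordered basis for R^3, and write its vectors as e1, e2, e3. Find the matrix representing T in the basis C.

[[2, -2, -3], [3, 1, 0], [0, 1, -1]]

With P the matrix whose columns are e1, ..., e3, [T]_C = P^(-1) A P.
Column by column: T(e1) = A e1 = (2, -4, -1); its C-coordinates (2, 3, 0) give column 1.
Continuing for each basis vector yields [T]_C = [[2, -2, -3], [3, 1, 0], [0, 1, -1]].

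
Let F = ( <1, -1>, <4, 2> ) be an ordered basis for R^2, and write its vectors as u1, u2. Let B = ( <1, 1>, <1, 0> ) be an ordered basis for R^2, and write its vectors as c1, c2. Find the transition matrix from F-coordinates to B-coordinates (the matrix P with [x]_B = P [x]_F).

Let M have columns uj and N have columns cj. Then for every x, N [x]_B = x = M [x]_F, so P = N^(-1) M.
Since det N = -1, N^(-1) has integer entries; multiplying gives P = [[-1, 2], [2, 2]].

[[-1, 2], [2, 2]]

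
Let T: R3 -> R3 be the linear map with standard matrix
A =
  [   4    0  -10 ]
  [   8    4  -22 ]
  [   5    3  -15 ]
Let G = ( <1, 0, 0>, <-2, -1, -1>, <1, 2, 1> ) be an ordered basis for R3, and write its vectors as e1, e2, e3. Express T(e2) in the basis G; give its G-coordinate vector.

<-2, -2, 0>

Column 2 of [T]_G is the G-coordinate vector of T(e2).
In standard coordinates T(e2) = A e2 = <2, 2, 2>.
Converting to G: <2, 2, 2> = -2e1 - 2e2 + 0·e3, so the coordinate vector is <-2, -2, 0>.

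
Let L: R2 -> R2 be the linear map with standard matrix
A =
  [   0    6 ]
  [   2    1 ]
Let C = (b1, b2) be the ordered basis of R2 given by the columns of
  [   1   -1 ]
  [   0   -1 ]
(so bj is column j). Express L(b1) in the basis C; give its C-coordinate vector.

<-2, -2>

Compute L(b1) = A b1 = <0, 2> in standard coordinates.
Then write this in C-coordinates: solve for y in y_1 b1 + y_2 b2 = <0, 2>.
This gives y = <-2, -2>, which is column 1 of [L]_C.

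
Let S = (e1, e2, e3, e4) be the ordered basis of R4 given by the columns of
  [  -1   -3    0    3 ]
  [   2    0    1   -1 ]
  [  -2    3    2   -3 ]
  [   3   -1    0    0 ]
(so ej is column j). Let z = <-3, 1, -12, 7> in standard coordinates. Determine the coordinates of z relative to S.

<3, 2, -3, 2>

We seek scalars with c_1 e1 + ... + c_4 e4 = z; equivalently solve M c = z where the columns of M are e1, ..., e4.
Gaussian elimination on [M | z] yields c = (3, 2, -3, 2).
Check: 3e1 + 2e2 - 3e3 + 2e4 = <-3, 1, -12, 7>.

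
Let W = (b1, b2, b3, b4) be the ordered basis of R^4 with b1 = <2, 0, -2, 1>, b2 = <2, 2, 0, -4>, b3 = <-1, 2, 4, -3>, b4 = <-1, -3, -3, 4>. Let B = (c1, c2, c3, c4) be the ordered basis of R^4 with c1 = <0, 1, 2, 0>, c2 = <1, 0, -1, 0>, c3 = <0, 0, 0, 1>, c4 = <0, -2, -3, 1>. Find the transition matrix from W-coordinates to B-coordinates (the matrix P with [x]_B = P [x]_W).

Column j of P is [bj]_B, since P maps W-coordinates to B-coordinates.
Expressing b1 in B: b1 = 0·c1 + 2c2 + c3 + 0·c4, so column 1 of P is <0, 2, 1, 0>.
Doing the same for each bj gives P = [[0, -2, 0, 1], [2, 2, -1, -1], [1, -2, -2, 2], [0, -2, -1, 2]].

[[0, -2, 0, 1], [2, 2, -1, -1], [1, -2, -2, 2], [0, -2, -1, 2]]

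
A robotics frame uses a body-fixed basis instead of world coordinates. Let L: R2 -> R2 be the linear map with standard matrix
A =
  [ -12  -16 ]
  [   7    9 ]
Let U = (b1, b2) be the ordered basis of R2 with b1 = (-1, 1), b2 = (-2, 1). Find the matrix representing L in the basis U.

[[0, -2], [2, -3]]

The j-th column of [L]_U is [L(bj)]_U.
L(b1) = A b1 = (-4, 2) = 0·b1 + 2b2, so column 1 is (0, 2).
Repeating for b2 and assembling the columns gives [[0, -2], [2, -3]].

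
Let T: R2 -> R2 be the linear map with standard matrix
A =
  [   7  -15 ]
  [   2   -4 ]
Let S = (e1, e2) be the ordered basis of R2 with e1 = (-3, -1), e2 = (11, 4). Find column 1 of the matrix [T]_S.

Column 1 of [T]_S is the S-coordinate vector of T(e1).
In standard coordinates T(e1) = A e1 = (-6, -2).
Converting to S: (-6, -2) = 2e1 + 0·e2, so the coordinate vector is (2, 0).

(2, 0)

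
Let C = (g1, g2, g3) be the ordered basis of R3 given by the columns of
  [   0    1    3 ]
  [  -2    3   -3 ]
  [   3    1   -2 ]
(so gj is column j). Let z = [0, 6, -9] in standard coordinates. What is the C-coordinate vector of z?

We seek scalars with c_1 g1 + ... + c_3 g3 = z; equivalently solve M c = z where the columns of M are g1, ..., g3.
Solving this 3x3 system gives c = (-3, 0, 0).
Check: -3g1 + 0·g2 + 0·g3 = [0, 6, -9].

[-3, 0, 0]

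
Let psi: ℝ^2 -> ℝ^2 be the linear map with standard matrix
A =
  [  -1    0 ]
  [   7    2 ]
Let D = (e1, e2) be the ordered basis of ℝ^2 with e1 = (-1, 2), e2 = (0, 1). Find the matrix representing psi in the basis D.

With P the matrix whose columns are e1, e2, [psi]_D = P^(-1) A P.
Column by column: psi(e1) = A e1 = (1, -3); its D-coordinates (-1, -1) give column 1.
Continuing for each basis vector yields [psi]_D = [[-1, 0], [-1, 2]].

[[-1, 0], [-1, 2]]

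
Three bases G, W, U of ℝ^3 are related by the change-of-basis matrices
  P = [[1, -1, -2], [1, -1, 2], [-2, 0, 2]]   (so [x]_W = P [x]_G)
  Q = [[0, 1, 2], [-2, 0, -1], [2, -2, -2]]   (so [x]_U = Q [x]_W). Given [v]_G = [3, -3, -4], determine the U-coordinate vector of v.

First [v]_W = P [v]_G = [14, -2, -14].
Then [v]_U = Q [v]_W = [-30, -14, 60].

[-30, -14, 60]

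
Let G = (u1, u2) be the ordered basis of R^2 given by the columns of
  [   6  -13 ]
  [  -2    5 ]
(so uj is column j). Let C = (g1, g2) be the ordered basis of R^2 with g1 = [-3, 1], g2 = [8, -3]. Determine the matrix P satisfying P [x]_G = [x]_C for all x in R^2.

[[-2, -1], [0, -2]]

Take x = uj: its G-coordinates are the j-th standard unit vector, so P e_j — column j of P — equals [uj]_C.
u1 = -2g1 + 0·g2, giving column 1 = [-2, 0]; repeating for each j gives P = [[-2, -1], [0, -2]].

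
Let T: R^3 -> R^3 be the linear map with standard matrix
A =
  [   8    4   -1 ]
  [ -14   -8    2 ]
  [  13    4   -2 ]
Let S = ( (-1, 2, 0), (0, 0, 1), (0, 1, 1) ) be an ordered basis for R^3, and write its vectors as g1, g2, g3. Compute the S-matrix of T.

[[0, 1, -3], [-3, -2, 2], [-2, 0, 0]]

Let P have columns g1, ..., g3. Then [T]_S = P^(-1) A P.
Here det P = 1, so P^(-1) is integer; computing A P first and then P^(-1)(A P) gives [[0, 1, -3], [-3, -2, 2], [-2, 0, 0]].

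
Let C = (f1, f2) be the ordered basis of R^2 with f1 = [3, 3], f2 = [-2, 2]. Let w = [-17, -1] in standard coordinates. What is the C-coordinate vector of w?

Write w = c_1 f1 + c_2 f2 and solve for the c_i.
System: 3c_1 - 2c_2 = -17, 3c_1 + 2c_2 = -1; solving gives c_1 = -3, c_2 = 4.
Check: -3f1 + 4f2 = [-17, -1].

[-3, 4]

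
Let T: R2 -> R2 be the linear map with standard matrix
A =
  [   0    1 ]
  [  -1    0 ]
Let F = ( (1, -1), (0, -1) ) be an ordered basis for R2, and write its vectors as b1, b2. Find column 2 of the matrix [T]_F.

Column 2 of [T]_F is the F-coordinate vector of T(b2).
In standard coordinates T(b2) = A b2 = (-1, 0).
Converting to F: (-1, 0) = -b1 + b2, so the coordinate vector is (-1, 1).

(-1, 1)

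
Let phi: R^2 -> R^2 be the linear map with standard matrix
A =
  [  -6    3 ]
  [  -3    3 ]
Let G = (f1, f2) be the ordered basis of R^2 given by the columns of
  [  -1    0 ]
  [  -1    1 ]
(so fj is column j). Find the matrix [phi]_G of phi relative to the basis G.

[[-3, -3], [-3, 0]]

Let P have columns f1, f2. Then [phi]_G = P^(-1) A P.
Here det P = -1, so P^(-1) is integer; computing A P first and then P^(-1)(A P) gives [[-3, -3], [-3, 0]].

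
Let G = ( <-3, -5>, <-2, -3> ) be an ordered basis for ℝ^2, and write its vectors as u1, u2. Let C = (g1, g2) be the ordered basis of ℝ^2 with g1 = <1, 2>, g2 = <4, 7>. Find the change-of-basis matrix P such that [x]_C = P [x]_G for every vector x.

[[1, 2], [-1, -1]]

Column j of P is [uj]_C, since P maps G-coordinates to C-coordinates.
Expressing u1 in C: u1 = g1 - g2, so column 1 of P is <1, -1>.
Doing the same for each uj gives P = [[1, 2], [-1, -1]].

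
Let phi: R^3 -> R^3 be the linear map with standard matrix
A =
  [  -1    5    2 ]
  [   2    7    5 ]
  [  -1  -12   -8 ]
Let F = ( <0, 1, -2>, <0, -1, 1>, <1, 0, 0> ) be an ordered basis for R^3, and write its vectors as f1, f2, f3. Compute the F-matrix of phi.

With P the matrix whose columns are f1, ..., f3, [phi]_F = P^(-1) A P.
Column by column: phi(f1) = A f1 = <1, -3, 4>; its F-coordinates <-1, 2, 1> give column 1.
Continuing for each basis vector yields [phi]_F = [[-1, -2, -1], [2, 0, -3], [1, -3, -1]].

[[-1, -2, -1], [2, 0, -3], [1, -3, -1]]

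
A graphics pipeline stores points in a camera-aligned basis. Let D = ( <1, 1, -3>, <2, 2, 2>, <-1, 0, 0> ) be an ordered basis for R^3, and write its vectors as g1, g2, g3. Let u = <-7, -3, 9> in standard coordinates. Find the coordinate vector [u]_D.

Write u = c_1 g1 + ... + c_3 g3 and solve for the c_i.
Solving this 3x3 system gives c = (-3, 0, 4).
Check: -3g1 + 0·g2 + 4g3 = <-7, -3, 9>.

<-3, 0, 4>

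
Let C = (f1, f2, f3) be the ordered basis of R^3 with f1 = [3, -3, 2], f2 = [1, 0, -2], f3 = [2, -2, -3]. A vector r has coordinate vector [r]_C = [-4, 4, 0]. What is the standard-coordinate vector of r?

The coordinates say r = -4f1 + 4f2 + 0·f3; adding the scaled basis vectors gives [-8, 12, -16].

[-8, 12, -16]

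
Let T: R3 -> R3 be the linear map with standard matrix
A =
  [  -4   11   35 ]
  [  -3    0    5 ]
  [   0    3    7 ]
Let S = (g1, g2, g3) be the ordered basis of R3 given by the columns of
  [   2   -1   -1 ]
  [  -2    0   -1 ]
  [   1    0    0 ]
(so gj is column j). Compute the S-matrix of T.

[[1, 0, -3], [-2, -1, -2], [-1, -3, 3]]

The j-th column of [T]_S is [T(gj)]_S.
T(g1) = A g1 = <5, -1, 1> = g1 - 2g2 - g3, so column 1 is <1, -2, -1>.
Repeating for g2, g3 and assembling the columns gives [[1, 0, -3], [-2, -1, -2], [-1, -3, 3]].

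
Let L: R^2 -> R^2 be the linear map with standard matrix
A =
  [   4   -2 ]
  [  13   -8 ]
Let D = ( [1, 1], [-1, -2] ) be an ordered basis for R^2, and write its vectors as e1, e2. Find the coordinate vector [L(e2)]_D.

[-3, -3]

Column 2 of [L]_D is the D-coordinate vector of L(e2).
In standard coordinates L(e2) = A e2 = [0, 3].
Converting to D: [0, 3] = -3e1 - 3e2, so the coordinate vector is [-3, -3].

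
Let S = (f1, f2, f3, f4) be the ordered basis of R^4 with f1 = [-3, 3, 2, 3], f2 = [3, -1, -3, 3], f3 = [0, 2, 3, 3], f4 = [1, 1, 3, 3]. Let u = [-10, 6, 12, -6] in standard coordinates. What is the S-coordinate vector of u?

[0, -3, 2, -1]

[u]_S is the unique c with M c = u, where M has columns f1, ..., f4.
Row-reducing the augmented matrix [M | u] gives c = (0, -3, 2, -1).
Check: 0·f1 - 3f2 + 2f3 - f4 = [-10, 6, 12, -6].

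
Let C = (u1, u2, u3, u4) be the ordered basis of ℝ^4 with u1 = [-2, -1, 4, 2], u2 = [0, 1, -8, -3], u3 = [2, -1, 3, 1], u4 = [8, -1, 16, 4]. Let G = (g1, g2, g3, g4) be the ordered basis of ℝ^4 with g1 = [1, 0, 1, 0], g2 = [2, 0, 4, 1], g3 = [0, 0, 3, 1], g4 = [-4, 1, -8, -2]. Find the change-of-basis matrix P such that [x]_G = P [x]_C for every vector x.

[[-2, 2, -2, 0], [-2, 1, 0, 2], [2, -2, -1, 0], [-1, 1, -1, -1]]

Take x = uj: its C-coordinates are the j-th standard unit vector, so P e_j — column j of P — equals [uj]_G.
u1 = -2g1 - 2g2 + 2g3 - g4, giving column 1 = [-2, -2, 2, -1]; repeating for each j gives P = [[-2, 2, -2, 0], [-2, 1, 0, 2], [2, -2, -1, 0], [-1, 1, -1, -1]].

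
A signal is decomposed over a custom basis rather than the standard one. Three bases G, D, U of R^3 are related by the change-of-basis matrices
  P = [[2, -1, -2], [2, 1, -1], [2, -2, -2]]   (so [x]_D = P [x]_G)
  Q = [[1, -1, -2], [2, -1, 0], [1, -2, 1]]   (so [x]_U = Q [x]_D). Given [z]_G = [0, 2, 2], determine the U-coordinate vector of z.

[10, -12, -14]

Composing the changes, [z]_U = Q P [z]_G.
Q P = [[-4, 2, 3], [2, -3, -3], [0, -5, -2]]; applying this to [0, 2, 2] gives [10, -12, -14].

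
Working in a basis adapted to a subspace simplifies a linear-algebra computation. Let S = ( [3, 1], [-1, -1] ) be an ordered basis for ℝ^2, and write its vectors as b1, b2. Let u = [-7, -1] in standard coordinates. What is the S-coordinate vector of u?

[u]_S is the unique c with M c = u, where M has columns b1, b2.
System: 3c_1 - c_2 = -7, c_1 - c_2 = -1; solving gives c_1 = -3, c_2 = -2.
Check: -3b1 - 2b2 = [-7, -1].

[-3, -2]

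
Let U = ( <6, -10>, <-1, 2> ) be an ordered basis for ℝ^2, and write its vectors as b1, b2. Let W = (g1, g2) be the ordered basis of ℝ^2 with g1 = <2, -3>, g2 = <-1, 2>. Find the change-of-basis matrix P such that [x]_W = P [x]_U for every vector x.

[[2, 0], [-2, 1]]

Column j of P is [bj]_W, since P maps U-coordinates to W-coordinates.
Expressing b1 in W: b1 = 2g1 - 2g2, so column 1 of P is <2, -2>.
Doing the same for each bj gives P = [[2, 0], [-2, 1]].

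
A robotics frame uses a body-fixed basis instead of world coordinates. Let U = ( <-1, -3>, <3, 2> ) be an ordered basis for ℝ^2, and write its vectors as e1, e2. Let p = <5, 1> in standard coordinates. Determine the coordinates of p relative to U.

[p]_U is the unique c with M c = p, where M has columns e1, e2.
System: -c_1 + 3c_2 = 5, -3c_1 + 2c_2 = 1; solving gives c_1 = 1, c_2 = 2.
Check: e1 + 2e2 = <5, 1>.

<1, 2>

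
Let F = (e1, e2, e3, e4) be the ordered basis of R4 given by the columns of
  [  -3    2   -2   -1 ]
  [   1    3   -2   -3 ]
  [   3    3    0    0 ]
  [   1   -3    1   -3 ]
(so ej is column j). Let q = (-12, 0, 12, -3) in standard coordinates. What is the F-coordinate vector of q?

[q]_F is the unique c with M c = q, where M has columns e1, ..., e4.
Gaussian elimination on [M | q] yields c = (4, 0, -1, 2).
Check: 4e1 + 0·e2 - e3 + 2e4 = (-12, 0, 12, -3).

(4, 0, -1, 2)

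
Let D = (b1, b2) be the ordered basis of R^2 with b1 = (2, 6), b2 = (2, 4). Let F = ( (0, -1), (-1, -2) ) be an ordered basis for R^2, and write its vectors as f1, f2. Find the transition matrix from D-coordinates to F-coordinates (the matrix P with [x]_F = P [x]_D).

[[-2, 0], [-2, -2]]

Take x = bj: its D-coordinates are the j-th standard unit vector, so P e_j — column j of P — equals [bj]_F.
b1 = -2f1 - 2f2, giving column 1 = (-2, -2); repeating for each j gives P = [[-2, 0], [-2, -2]].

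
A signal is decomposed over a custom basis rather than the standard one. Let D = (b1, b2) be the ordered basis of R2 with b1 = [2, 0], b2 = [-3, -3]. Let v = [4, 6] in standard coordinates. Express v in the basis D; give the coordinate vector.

We seek scalars with c_1 b1 + c_2 b2 = v; equivalently solve M c = v where the columns of M are b1, b2.
System: 2c_1 - 3c_2 = 4, 0c_1 - 3c_2 = 6; solving gives c_1 = -1, c_2 = -2.
Check: -b1 - 2b2 = [4, 6].

[-1, -2]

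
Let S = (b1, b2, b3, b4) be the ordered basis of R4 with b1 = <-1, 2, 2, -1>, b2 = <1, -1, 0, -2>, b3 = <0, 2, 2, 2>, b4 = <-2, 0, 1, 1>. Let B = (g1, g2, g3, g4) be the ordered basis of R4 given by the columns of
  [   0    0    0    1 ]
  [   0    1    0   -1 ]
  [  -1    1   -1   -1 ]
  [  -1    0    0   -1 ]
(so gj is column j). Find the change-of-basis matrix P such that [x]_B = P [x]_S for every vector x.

[[2, 1, -2, 1], [1, 0, 2, -2], [-2, -2, 2, -2], [-1, 1, 0, -2]]

Let M have columns bj and N have columns gj. Then for every x, N [x]_B = x = M [x]_S, so P = N^(-1) M.
Since det N = -1, N^(-1) has integer entries; multiplying gives P = [[2, 1, -2, 1], [1, 0, 2, -2], [-2, -2, 2, -2], [-1, 1, 0, -2]].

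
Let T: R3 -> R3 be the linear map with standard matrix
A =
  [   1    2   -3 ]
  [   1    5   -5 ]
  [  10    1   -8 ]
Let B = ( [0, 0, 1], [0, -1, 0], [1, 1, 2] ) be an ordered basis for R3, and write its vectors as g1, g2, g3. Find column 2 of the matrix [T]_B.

[3, 3, -2]

Column 2 of [T]_B is the B-coordinate vector of T(g2).
In standard coordinates T(g2) = A g2 = [-2, -5, -1].
Converting to B: [-2, -5, -1] = 3g1 + 3g2 - 2g3, so the coordinate vector is [3, 3, -2].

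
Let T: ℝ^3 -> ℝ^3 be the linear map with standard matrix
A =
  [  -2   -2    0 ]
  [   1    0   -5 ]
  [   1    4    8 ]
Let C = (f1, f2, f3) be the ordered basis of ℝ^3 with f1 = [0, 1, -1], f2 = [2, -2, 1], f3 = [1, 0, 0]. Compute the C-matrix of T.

The j-th column of [T]_C is [T(fj)]_C.
T(f1) = A f1 = [-2, 5, -4] = 3f1 - f2 + 0·f3, so column 1 is [3, -1, 0].
Repeating for f2, f3 and assembling the columns gives [[3, -1, -3], [-1, 1, -2], [0, -2, 2]].

[[3, -1, -3], [-1, 1, -2], [0, -2, 2]]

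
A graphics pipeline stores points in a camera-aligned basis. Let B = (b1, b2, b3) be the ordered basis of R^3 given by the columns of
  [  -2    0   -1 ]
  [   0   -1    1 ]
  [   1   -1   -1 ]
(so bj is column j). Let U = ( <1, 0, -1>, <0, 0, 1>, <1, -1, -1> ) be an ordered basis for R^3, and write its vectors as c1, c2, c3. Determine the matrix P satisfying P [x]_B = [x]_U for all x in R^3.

[[-2, -1, 0], [-1, -1, -2], [0, 1, -1]]

Let M have columns bj and N have columns cj. Then for every x, N [x]_U = x = M [x]_B, so P = N^(-1) M.
Since det N = 1, N^(-1) has integer entries; multiplying gives P = [[-2, -1, 0], [-1, -1, -2], [0, 1, -1]].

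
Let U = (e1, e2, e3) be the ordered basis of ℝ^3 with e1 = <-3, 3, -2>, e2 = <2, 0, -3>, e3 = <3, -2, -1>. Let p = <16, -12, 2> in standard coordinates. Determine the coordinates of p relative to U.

[p]_U is the unique c with M c = p, where M has columns e1, ..., e3.
Row-reducing the augmented matrix [M | p] gives c = (-4, 2, 0).
Check: -4e1 + 2e2 + 0·e3 = <16, -12, 2>.

<-4, 2, 0>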